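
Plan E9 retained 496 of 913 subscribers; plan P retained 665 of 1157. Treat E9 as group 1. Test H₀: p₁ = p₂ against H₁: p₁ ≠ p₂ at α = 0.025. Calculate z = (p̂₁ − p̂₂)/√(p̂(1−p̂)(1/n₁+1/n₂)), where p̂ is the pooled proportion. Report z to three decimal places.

z = -1.434

p̂₁ = 496/913 = 0.54326, p̂₂ = 665/1157 = 0.57476.
Pooled p̂ = (496+665)/(913+1157) = 1161/2070 = 0.56087.
SE = √(p̂(1−p̂)(1/n₁+1/n₂)) = √(0.56087·0.43913·0.00195959) = √(0.000482638) = 0.02197.
z = (0.54326 − 0.57476)/0.02197 = -0.03150/0.02197 = -1.434.
p-value = 2·P(Z > 1.434) ≈ 0.1516; since p > α = 0.025, fail to reject H₀.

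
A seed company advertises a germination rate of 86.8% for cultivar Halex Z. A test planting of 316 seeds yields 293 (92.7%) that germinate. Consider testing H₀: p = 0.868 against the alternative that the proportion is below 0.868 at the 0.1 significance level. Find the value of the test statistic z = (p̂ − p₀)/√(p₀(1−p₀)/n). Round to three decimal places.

p̂ = 293/316 ≈ 0.92722.
Standard error under H₀: √(0.868×0.132/316) = 0.01904.
z = (0.92722 − 0.868)/0.01904 = 0.05922/0.01904 = 3.110.
p-value = P(Z < 3.110) ≈ 0.9991. With α = 0.1, fail to reject H₀.

z = 3.110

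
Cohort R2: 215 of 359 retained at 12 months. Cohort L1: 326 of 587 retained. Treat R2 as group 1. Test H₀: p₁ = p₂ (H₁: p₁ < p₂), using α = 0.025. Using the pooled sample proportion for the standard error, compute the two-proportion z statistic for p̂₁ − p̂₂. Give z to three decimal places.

p̂₁ = 215/359 = 0.59889, p̂₂ = 326/587 = 0.55537.
Pooled p̂ = (215+326)/(359+587) = 541/946 = 0.57188.
SE = √(0.244833 × 0.00448909) = 0.03315.
z = (0.59889 − 0.55537)/0.03315 = 0.04352/0.03315 = 1.313.
p-value = P(Z < 1.313) ≈ 0.9054, so at α = 0.025 we fail to reject H₀.

z = 1.313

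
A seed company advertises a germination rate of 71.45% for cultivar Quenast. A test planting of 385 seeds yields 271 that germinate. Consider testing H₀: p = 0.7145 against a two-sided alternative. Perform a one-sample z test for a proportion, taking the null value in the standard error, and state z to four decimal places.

p̂ = 271/385 ≈ 0.703896.
SE = √(p₀(1−p₀)/n) = √(0.20399/385) = 0.023018.
z = (0.703896 − 0.7145)/0.023018 = -0.010604/0.023018 = -0.4607.
p-value = 2·P(Z > 0.461) ≈ 0.6450.

z = -0.4607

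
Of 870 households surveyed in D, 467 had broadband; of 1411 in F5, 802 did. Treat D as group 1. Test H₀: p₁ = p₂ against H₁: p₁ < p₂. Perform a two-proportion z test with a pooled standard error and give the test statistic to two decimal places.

p̂₁ = 467/870 = 0.5368, p̂₂ = 802/1411 = 0.5684.
Pooled p̂ = (467+802)/(870+1411) = 1269/2281 = 0.5563.
SE = √(0.246826 × 0.00185814) = 0.0214.
z = (0.5368 − 0.5684)/0.0214 = -0.0316/0.0214 = -1.48.
p-value = P(Z < -1.476) ≈ 0.0700.

z = -1.48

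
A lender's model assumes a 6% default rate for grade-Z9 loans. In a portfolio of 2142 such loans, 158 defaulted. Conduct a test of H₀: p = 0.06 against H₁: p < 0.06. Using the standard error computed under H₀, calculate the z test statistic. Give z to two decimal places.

p̂ = 158/2142 ≈ 0.07376.
Standard error under H₀: √(0.06×0.94/2142) = 0.00513.
z = (0.07376 − 0.06)/0.00513 = 0.01376/0.00513 = 2.68.

z = 2.68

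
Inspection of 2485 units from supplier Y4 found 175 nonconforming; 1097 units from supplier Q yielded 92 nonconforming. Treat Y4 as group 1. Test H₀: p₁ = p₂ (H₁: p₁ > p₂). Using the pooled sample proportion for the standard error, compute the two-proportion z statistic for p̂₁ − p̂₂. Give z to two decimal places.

p̂₁ = 175/2485 = 0.07042, p̂₂ = 92/1097 = 0.08387.
Pooled p̂ = (175+92)/(2485+1097) = 267/3582 = 0.07454.
SE = √(0.0689832 × 0.00131399) = 0.00952.
z = (0.07042 − 0.08387)/0.00952 = -0.01345/0.00952 = -1.41.
p-value = P(Z > -1.412) ≈ 0.9210.

z = -1.41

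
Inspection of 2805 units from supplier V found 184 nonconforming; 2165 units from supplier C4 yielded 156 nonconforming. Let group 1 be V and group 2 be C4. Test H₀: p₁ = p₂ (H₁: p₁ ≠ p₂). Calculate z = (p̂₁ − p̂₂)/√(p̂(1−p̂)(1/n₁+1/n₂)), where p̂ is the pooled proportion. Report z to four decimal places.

p̂₁ = 184/2805 = 0.0655971, p̂₂ = 156/2165 = 0.0720554.
Pooled p̂ = (184+156)/(2805+2165) = 340/4970 = 0.0684105.
SE = √(0.0637305 × 0.0008184) = 0.0072220.
z = (0.0655971 − 0.0720554)/0.0072220 = -0.0064583/0.0072220 = -0.8943.

z = -0.8943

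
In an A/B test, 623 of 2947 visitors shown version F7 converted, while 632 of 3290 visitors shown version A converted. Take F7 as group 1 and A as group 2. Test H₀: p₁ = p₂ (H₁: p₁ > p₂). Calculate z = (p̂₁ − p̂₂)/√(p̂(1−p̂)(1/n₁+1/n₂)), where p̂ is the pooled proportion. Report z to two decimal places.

p̂₁ = 623/2947 = 0.21140, p̂₂ = 632/3290 = 0.19210.
Pooled p̂ = (623+632)/(2947+3290) = 1255/6237 = 0.20122.
SE = √(p̂(1−p̂)(1/n₁+1/n₂)) = √(0.20122·0.79878·0.000643279) = √(0.000103394) = 0.01017.
z = (0.21140 − 0.19210)/0.01017 = 0.01930/0.01017 = 1.90.

z = 1.90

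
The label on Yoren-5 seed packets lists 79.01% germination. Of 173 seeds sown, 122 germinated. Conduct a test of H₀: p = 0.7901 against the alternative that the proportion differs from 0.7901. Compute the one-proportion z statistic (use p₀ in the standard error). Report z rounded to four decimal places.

p̂ = 122/173 ≈ 0.705202.
SE = √(p₀(1−p₀)/n) = √(0.16584/173) = 0.030962.
z = (0.705202 − 0.7901)/0.030962 = -0.084898/0.030962 = -2.7420.
Two-sided p-value ≈ 2·Φ(−2.742) = 0.0061.

z = -2.7420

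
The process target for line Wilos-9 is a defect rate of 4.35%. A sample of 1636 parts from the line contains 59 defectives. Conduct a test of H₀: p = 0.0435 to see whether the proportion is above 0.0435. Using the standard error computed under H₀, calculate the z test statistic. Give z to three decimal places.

p̂ = 59/1636 = 0.036064.
Under H₀, SE = √(0.0435·0.9565/1636) = √(2.54326e-05) = 0.005043.
z = (0.036064 − 0.0435)/0.005043 = -0.007436/0.005043 = -1.475.
p-value = P(Z > -1.475) ≈ 0.9298.

z = -1.475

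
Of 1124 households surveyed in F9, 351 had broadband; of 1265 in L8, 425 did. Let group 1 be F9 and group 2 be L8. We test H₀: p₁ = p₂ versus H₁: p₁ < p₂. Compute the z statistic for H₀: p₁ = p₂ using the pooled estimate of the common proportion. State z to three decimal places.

p̂₁ = 351/1124 = 0.31228, p̂₂ = 425/1265 = 0.33597.
Pooled p̂ = (351+425)/(1124+1265) = 776/2389 = 0.32482.
SE = √(p̂(1−p̂)(1/n₁+1/n₂)) = √(0.32482·0.67518·0.00168019) = √(0.000368488) = 0.01920.
z = (0.31228 − 0.33597)/0.01920 = -0.02369/0.01920 = -1.234.

z = -1.234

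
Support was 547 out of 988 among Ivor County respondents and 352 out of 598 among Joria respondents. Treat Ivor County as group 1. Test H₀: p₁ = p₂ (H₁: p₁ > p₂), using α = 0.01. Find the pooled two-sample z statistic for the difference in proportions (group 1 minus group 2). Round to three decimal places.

z = -1.363

p̂₁ = 547/988 ≈ 0.55364, p̂₂ = 352/598 ≈ 0.58863.
Pooled p̂ = (547+352)/(988+598) = 899/1586 = 0.56683.
SE = √(0.245533 × 0.00268439) = 0.02567.
z = (0.55364 − 0.58863)/0.02567 = -0.03499/0.02567 = -1.363.
p-value = P(Z > -1.363) ≈ 0.9135, so at α = 0.01 we fail to reject H₀.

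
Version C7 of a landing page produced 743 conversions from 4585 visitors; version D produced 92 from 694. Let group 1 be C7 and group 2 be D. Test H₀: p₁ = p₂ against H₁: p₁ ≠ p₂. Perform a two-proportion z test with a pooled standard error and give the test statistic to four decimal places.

p̂₁ = 743/4585 = 0.162050, p̂₂ = 92/694 = 0.132565.
Pooled p̂ = (743+92)/(4585+694) = 835/5279 = 0.158174.
SE = √(p̂(1−p̂)(1/n₁+1/n₂)) = √(0.158174·0.841826·0.00165902) = √(0.000220907) = 0.014863.
z = (0.162050 − 0.132565)/0.014863 = 0.029485/0.014863 = 1.9838.

z = 1.9838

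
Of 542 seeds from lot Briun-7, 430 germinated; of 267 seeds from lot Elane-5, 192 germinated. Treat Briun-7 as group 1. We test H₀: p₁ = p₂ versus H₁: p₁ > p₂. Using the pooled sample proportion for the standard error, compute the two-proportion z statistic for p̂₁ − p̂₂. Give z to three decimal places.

z = 2.356

p̂₁ = 430/542 = 0.79336, p̂₂ = 192/267 = 0.71910.
Pooled p̂ = (430+192)/(542+267) = 622/809 = 0.76885.
SE = √(0.177719 × 0.00559034) = 0.03152.
z = (0.79336 − 0.71910)/0.03152 = 0.07426/0.03152 = 2.356.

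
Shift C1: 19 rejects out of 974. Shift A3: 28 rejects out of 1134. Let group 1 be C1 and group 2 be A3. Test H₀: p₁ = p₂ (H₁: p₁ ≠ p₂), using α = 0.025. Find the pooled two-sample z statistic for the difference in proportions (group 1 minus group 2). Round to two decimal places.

z = -0.80

p̂₁ = 19/974 ≈ 0.0195, p̂₂ = 28/1134 ≈ 0.0247.
Pooled p̂ = (19+28)/(974+1134) = 47/2108 = 0.0223.
SE = √(p̂(1−p̂)(1/n₁+1/n₂)) = √(0.0223·0.9777·0.00190853) = √(4.16038e-05) = 0.0065.
z = (0.0195 − 0.0247)/0.0065 = -0.0052/0.0065 = -0.80.
p-value = 2·P(Z > 0.804) ≈ 0.4216. With α = 0.025, fail to reject H₀.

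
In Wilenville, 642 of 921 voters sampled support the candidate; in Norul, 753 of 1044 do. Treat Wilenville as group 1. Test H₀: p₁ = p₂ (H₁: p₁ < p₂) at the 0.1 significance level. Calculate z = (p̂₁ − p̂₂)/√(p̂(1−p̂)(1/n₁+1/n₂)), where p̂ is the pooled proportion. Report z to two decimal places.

z = -1.18

p̂₁ = 642/921 ≈ 0.6971, p̂₂ = 753/1044 ≈ 0.7213.
Pooled p̂ = (642+753)/(921+1044) = 1395/1965 = 0.7099.
SE = √(p̂(1−p̂)(1/n₁+1/n₂)) = √(0.7099·0.2901·0.00204363) = √(0.000420849) = 0.0205.
z = (0.6971 − 0.7213)/0.0205 = -0.0242/0.0205 = -1.18.
p-value = P(Z < -1.179) ≈ 0.1191, so at α = 0.1 we fail to reject H₀.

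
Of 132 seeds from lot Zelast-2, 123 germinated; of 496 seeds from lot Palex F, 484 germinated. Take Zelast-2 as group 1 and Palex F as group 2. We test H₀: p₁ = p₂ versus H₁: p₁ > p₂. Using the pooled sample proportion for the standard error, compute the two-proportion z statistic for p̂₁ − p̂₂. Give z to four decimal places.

p̂₁ = 123/132 ≈ 0.931818, p̂₂ = 484/496 ≈ 0.975806.
Pooled p̂ = (123+484)/(132+496) = 607/628 = 0.966561.
SE = √(0.0323213 × 0.00959189) = 0.017607.
z = (0.931818 − 0.975806)/0.017607 = -0.043988/0.017607 = -2.4983.
p-value = P(Z > -2.498) ≈ 0.9938.

z = -2.4983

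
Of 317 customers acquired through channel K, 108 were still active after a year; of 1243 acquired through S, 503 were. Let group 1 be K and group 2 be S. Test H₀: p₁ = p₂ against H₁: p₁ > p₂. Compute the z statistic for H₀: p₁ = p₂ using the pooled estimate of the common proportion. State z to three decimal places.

z = -2.083

p̂₁ = 108/317 = 0.34069, p̂₂ = 503/1243 = 0.40467.
Pooled p̂ = (108+503)/(317+1243) = 611/1560 = 0.39167.
SE = √(p̂(1−p̂)(1/n₁+1/n₂)) = √(0.39167·0.60833·0.00395908) = √(0.000943306) = 0.03071.
z = (0.34069 − 0.40467)/0.03071 = -0.06398/0.03071 = -2.083.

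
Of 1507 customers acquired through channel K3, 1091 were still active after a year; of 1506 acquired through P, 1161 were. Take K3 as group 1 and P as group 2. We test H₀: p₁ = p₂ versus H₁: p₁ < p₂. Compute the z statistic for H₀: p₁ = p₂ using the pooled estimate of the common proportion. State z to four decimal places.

p̂₁ = 1091/1507 ≈ 0.723955, p̂₂ = 1161/1506 ≈ 0.770916.
Pooled p̂ = (1091+1161)/(1507+1506) = 2252/3013 = 0.747428.
SE = √(0.188779 × 0.00132758) = 0.015831.
z = (0.723955 − 0.770916)/0.015831 = -0.046961/0.015831 = -2.9664.
p-value = P(Z < -2.966) ≈ 0.0015.

z = -2.9664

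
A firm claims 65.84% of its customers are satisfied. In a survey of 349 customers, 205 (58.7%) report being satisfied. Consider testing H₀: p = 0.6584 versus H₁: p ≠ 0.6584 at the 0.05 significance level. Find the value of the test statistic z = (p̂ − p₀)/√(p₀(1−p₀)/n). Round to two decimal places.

p̂ = 205/349 = 0.5874.
SE = √(p₀(1−p₀)/n) = √(0.22491/349) = 0.0254.
z = (0.5874 − 0.6584)/0.0254 = -0.0710/0.0254 = -2.80.
p-value = 2·P(Z > 2.797) ≈ 0.0052, so at α = 0.05 we reject H₀.

z = -2.80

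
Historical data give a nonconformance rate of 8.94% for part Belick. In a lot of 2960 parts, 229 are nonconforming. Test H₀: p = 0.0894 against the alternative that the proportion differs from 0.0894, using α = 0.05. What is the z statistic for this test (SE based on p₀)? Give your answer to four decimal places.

p̂ = 229/2960 ≈ 0.0773649.
SE = √(p₀(1−p₀)/n) = √(0.081408/2960) = 0.0052443.
z = (0.0773649 − 0.0894)/0.0052443 = -0.0120351/0.0052443 = -2.2949.
Two-sided p-value ≈ 2·Φ(−2.295) = 0.0217; since p < α = 0.05, reject H₀.

z = -2.2949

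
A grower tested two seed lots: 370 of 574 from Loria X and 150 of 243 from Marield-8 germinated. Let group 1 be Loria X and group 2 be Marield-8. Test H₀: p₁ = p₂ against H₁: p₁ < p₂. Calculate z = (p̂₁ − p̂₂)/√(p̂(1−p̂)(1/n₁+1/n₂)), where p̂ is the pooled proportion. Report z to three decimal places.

z = 0.742

p̂₁ = 370/574 = 0.64460, p̂₂ = 150/243 = 0.61728.
Pooled p̂ = (370+150)/(574+243) = 520/817 = 0.63647.
SE = √(0.231375 × 0.00585739) = 0.03681.
z = (0.64460 − 0.61728)/0.03681 = 0.02732/0.03681 = 0.742.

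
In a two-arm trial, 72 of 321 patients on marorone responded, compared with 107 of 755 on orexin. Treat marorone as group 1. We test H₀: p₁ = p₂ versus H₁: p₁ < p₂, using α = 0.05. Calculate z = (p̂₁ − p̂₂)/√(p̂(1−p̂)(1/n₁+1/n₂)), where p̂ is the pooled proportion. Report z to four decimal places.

z = 3.3279

p̂₁ = 72/321 ≈ 0.2242991, p̂₂ = 107/755 ≈ 0.1417219.
Pooled p̂ = (72+107)/(321+755) = 179/1076 = 0.1663569.
SE = √(p̂(1−p̂)(1/n₁+1/n₂)) = √(0.1663569·0.8336431·0.00443977) = √(0.000615717) = 0.0248136.
z = (0.2242991 − 0.1417219)/0.0248136 = 0.0825772/0.0248136 = 3.3279.
p-value = P(Z < 3.328) ≈ 0.9996; since p > α = 0.05, fail to reject H₀.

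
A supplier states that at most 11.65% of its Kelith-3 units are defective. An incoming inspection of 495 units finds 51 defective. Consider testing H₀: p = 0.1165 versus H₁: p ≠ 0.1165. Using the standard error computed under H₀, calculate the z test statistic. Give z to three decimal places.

p̂ = 51/495 = 0.10303.
Under H₀, SE = √(0.1165·0.8835/495) = √(0.000207935) = 0.01442.
z = (0.10303 − 0.1165)/0.01442 = -0.01347/0.01442 = -0.934.

z = -0.934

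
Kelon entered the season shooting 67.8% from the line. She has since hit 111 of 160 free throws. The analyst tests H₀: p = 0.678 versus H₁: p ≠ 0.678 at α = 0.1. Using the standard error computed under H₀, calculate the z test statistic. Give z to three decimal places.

p̂ = 111/160 = 0.69375.
Standard error under H₀: √(0.678×0.322/160) = 0.03694.
z = (0.69375 − 0.678)/0.03694 = 0.01575/0.03694 = 0.426.
p-value = 2·P(Z > 0.426) ≈ 0.6698, so at α = 0.1 we fail to reject H₀.

z = 0.426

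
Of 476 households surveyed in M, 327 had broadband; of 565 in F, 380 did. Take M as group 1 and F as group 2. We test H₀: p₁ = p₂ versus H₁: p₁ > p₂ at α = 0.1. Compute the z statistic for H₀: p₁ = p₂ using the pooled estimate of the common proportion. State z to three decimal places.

p̂₁ = 327/476 = 0.68697, p̂₂ = 380/565 = 0.67257.
Pooled p̂ = (327+380)/(476+565) = 707/1041 = 0.67915.
SE = √(p̂(1−p̂)(1/n₁+1/n₂)) = √(0.67915·0.32085·0.00387075) = √(0.000843451) = 0.02904.
z = (0.68697 − 0.67257)/0.02904 = 0.01440/0.02904 = 0.496.
p-value = P(Z > 0.496) ≈ 0.3099; since p > α = 0.1, fail to reject H₀.

z = 0.496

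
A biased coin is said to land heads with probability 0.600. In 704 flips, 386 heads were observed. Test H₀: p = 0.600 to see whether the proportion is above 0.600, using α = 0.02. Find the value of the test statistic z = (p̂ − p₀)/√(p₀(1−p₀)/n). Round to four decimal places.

z = -2.8003

p̂ = 386/704 = 0.548295.
Under H₀, SE = √(0.6·0.4/704) = √(0.000340909) = 0.018464.
z = (0.548295 − 0.6)/0.018464 = -0.051705/0.018464 = -2.8003.
p-value = P(Z > -2.800) ≈ 0.9974; since p > α = 0.02, fail to reject H₀.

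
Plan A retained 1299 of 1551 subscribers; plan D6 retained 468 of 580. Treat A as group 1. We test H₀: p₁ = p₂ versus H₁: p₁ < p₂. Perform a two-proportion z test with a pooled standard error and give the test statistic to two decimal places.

z = 1.67

p̂₁ = 1299/1551 ≈ 0.8375, p̂₂ = 468/580 ≈ 0.8069.
Pooled p̂ = (1299+468)/(1551+580) = 1767/2131 = 0.8292.
SE = √(0.141635 × 0.00236888) = 0.0183.
z = (0.8375 − 0.8069)/0.0183 = 0.0306/0.0183 = 1.67.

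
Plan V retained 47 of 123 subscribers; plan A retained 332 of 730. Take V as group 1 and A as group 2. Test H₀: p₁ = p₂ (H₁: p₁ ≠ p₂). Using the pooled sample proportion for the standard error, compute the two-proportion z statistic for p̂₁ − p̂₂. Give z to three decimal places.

z = -1.501

p̂₁ = 47/123 ≈ 0.38211, p̂₂ = 332/730 ≈ 0.45479.
Pooled p̂ = (47+332)/(123+730) = 379/853 = 0.44431.
SE = √(p̂(1−p̂)(1/n₁+1/n₂)) = √(0.44431·0.55569·0.00949994) = √(0.00234553) = 0.04843.
z = (0.38211 − 0.45479)/0.04843 = -0.07268/0.04843 = -1.501.
Two-sided p-value ≈ 2·Φ(−1.501) = 0.1334.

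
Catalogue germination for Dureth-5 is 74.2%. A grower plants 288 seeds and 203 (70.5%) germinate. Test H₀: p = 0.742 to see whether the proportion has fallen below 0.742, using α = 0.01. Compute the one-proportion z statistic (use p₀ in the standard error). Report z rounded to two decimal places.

z = -1.44

p̂ = 203/288 = 0.7049.
SE = √(p₀(1−p₀)/n) = √(0.19144/288) = 0.0258.
z = (0.7049 − 0.742)/0.0258 = -0.0371/0.0258 = -1.44.
p-value = P(Z < -1.441) ≈ 0.0749; since p > α = 0.01, fail to reject H₀.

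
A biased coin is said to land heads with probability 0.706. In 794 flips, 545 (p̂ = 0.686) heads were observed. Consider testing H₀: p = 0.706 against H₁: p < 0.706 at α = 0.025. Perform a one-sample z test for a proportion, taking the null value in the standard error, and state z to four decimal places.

p̂ = 545/794 = 0.686398.
Standard error under H₀: √(0.706×0.294/794) = 0.016168.
z = (0.686398 − 0.706)/0.016168 = -0.019602/0.016168 = -1.2124.
p-value = P(Z < -1.212) ≈ 0.1127, so at α = 0.025 we fail to reject H₀.

z = -1.2124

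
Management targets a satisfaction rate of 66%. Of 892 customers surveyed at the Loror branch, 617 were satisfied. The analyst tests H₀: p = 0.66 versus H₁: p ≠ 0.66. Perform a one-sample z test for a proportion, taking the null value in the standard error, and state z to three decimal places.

z = 1.999

p̂ = 617/892 ≈ 0.69170.
SE = √(p₀(1−p₀)/n) = √(0.2244/892) = 0.01586.
z = (0.69170 − 0.66)/0.01586 = 0.03170/0.01586 = 1.999.
Two-sided p-value ≈ 2·Φ(−1.999) = 0.0456.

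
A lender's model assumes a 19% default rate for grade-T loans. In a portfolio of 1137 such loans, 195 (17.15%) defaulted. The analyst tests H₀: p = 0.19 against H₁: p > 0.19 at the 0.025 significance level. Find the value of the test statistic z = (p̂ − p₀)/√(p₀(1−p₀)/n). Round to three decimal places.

z = -1.590

p̂ = 195/1137 ≈ 0.171504.
SE = √(p₀(1−p₀)/n) = √(0.1539/1137) = 0.011634.
z = (0.171504 − 0.19)/0.011634 = -0.018496/0.011634 = -1.590.
p-value = P(Z > -1.590) ≈ 0.9441. With α = 0.025, fail to reject H₀.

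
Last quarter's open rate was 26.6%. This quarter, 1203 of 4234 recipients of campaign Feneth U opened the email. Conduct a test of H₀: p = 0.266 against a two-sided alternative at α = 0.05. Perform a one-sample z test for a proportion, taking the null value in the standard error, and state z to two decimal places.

z = 2.67

p̂ = 1203/4234 = 0.28413.
Under H₀, SE = √(0.266·0.734/4234) = √(4.61134e-05) = 0.00679.
z = (0.28413 − 0.266)/0.00679 = 0.01813/0.00679 = 2.67.
p-value = 2·P(Z > 2.670) ≈ 0.0076, so at α = 0.05 we reject H₀.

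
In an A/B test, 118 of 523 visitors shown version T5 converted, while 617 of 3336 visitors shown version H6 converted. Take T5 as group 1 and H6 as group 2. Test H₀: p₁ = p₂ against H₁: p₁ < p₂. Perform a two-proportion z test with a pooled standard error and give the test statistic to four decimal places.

z = 2.2023

p̂₁ = 118/523 ≈ 0.225621, p̂₂ = 617/3336 ≈ 0.184952.
Pooled p̂ = (118+617)/(523+3336) = 735/3859 = 0.190464.
SE = √(0.154187 × 0.00221181) = 0.018467.
z = (0.225621 − 0.184952)/0.018467 = 0.040669/0.018467 = 2.2023.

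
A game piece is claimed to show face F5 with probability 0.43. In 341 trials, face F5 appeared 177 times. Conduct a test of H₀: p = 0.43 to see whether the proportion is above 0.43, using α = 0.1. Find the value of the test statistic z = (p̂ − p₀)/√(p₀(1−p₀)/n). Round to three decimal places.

z = 3.322

p̂ = 177/341 ≈ 0.51906.
Standard error under H₀: √(0.43×0.57/341) = 0.02681.
z = (0.51906 − 0.43)/0.02681 = 0.08906/0.02681 = 3.322.
p-value = P(Z > 3.322) ≈ 0.0004; since p < α = 0.1, reject H₀.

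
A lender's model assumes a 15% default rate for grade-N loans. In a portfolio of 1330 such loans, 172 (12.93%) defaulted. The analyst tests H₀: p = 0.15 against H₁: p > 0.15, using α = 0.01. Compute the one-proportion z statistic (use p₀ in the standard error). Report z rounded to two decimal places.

z = -2.11

p̂ = 172/1330 ≈ 0.1293.
Standard error under H₀: √(0.15×0.85/1330) = 0.0098.
z = (0.1293 − 0.15)/0.0098 = -0.0207/0.0098 = -2.11.
p-value = P(Z > -2.112) ≈ 0.9826; since p > α = 0.01, fail to reject H₀.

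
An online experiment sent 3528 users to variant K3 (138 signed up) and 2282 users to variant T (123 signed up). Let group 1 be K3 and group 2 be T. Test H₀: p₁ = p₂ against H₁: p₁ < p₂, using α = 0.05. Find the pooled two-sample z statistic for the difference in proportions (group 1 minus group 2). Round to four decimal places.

z = -2.6570

p̂₁ = 138/3528 ≈ 0.0391156, p̂₂ = 123/2282 ≈ 0.0539001.
Pooled p̂ = (138+123)/(3528+2282) = 261/5810 = 0.0449225.
SE = √(0.0429045 × 0.000721659) = 0.0055644.
z = (0.0391156 − 0.0539001)/0.0055644 = -0.0147845/0.0055644 = -2.6570.
p-value = P(Z < -2.657) ≈ 0.0039. With α = 0.05, reject H₀.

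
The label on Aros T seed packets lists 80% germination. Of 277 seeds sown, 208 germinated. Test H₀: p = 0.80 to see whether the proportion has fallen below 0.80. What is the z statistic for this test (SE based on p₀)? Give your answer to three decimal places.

p̂ = 208/277 ≈ 0.75090.
Standard error under H₀: √(0.8×0.2/277) = 0.02403.
z = (0.75090 − 0.8)/0.02403 = -0.04910/0.02403 = -2.043.

z = -2.043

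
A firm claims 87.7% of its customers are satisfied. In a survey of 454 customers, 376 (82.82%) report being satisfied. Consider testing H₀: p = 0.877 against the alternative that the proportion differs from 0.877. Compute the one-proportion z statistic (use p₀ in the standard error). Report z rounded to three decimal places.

z = -3.166

p̂ = 376/454 ≈ 0.828194.
SE = √(p₀(1−p₀)/n) = √(0.10787/454) = 0.015414.
z = (0.828194 − 0.877)/0.015414 = -0.048806/0.015414 = -3.166.
p-value = 2·P(Z > 3.166) ≈ 0.0015.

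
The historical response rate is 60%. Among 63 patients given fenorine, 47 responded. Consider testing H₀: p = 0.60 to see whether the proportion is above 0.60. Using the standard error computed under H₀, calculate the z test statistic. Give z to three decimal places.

p̂ = 47/63 ≈ 0.74603.
Under H₀, SE = √(0.6·0.4/63) = √(0.00380952) = 0.06172.
z = (0.74603 − 0.6)/0.06172 = 0.14603/0.06172 = 2.366.
p-value = P(Z > 2.366) ≈ 0.0090.

z = 2.366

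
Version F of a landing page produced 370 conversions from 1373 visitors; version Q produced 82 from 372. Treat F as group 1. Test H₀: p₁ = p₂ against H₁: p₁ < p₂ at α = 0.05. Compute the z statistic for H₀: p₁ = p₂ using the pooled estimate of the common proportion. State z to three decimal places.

p̂₁ = 370/1373 = 0.269483, p̂₂ = 82/372 = 0.220430.
Pooled p̂ = (370+82)/(1373+372) = 452/1745 = 0.259026.
SE = √(0.191931 × 0.0034165) = 0.025607.
z = (0.269483 − 0.220430)/0.025607 = 0.049053/0.025607 = 1.916.
p-value = P(Z < 1.916) ≈ 0.9723; since p > α = 0.05, fail to reject H₀.

z = 1.916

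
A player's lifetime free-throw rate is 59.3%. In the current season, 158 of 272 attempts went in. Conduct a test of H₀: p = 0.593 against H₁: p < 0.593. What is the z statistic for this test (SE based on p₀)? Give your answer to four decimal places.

z = -0.4068

p̂ = 158/272 ≈ 0.580882.
Under H₀, SE = √(0.593·0.407/272) = √(0.00088732) = 0.029788.
z = (0.580882 − 0.593)/0.029788 = -0.012118/0.029788 = -0.4068.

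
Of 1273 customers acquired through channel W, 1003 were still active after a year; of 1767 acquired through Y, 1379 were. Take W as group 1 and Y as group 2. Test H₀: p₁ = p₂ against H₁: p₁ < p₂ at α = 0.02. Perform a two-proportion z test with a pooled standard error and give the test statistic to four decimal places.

p̂₁ = 1003/1273 = 0.787903, p̂₂ = 1379/1767 = 0.780419.
Pooled p̂ = (1003+1379)/(1273+1767) = 2382/3040 = 0.783553.
SE = √(0.169598 × 0.00135148) = 0.015140.
z = (0.787903 − 0.780419)/0.015140 = 0.007484/0.015140 = 0.4943.
p-value = P(Z < 0.494) ≈ 0.6895, so at α = 0.02 we fail to reject H₀.

z = 0.4943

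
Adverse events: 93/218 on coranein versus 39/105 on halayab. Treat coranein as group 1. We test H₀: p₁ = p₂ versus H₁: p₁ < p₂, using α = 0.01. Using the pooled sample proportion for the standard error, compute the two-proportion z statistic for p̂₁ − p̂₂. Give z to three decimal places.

p̂₁ = 93/218 ≈ 0.42661, p̂₂ = 39/105 ≈ 0.37143.
Pooled p̂ = (93+39)/(218+105) = 132/323 = 0.40867.
SE = √(0.241659 × 0.014111) = 0.05840.
z = (0.42661 − 0.37143)/0.05840 = 0.05518/0.05840 = 0.945.
p-value = P(Z < 0.945) ≈ 0.8276. With α = 0.01, fail to reject H₀.

z = 0.945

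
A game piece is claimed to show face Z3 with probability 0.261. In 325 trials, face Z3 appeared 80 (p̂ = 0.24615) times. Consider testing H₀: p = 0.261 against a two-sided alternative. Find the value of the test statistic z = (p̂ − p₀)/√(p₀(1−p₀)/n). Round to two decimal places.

p̂ = 80/325 ≈ 0.2462.
Standard error under H₀: √(0.261×0.739/325) = 0.0244.
z = (0.2462 − 0.261)/0.0244 = -0.0148/0.0244 = -0.61.
p-value = 2·P(Z > 0.609) ≈ 0.5422.

z = -0.61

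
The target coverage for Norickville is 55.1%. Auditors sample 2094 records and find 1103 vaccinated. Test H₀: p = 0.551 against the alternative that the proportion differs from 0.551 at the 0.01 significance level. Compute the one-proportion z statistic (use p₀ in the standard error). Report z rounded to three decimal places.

p̂ = 1103/2094 ≈ 0.52674.
Under H₀, SE = √(0.551·0.449/2094) = √(0.000118147) = 0.01087.
z = (0.52674 − 0.551)/0.01087 = -0.02426/0.01087 = -2.232.
p-value = 2·P(Z > 2.232) ≈ 0.0256. With α = 0.01, fail to reject H₀.

z = -2.232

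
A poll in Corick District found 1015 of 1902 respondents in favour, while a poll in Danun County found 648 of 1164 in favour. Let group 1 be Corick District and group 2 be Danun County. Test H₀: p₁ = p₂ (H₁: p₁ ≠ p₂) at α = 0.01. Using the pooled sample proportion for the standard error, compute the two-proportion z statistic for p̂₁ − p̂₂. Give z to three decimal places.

p̂₁ = 1015/1902 ≈ 0.53365, p̂₂ = 648/1164 ≈ 0.55670.
Pooled p̂ = (1015+648)/(1902+1164) = 1663/3066 = 0.54240.
SE = √(0.248202 × 0.00138487) = 0.01854.
z = (0.53365 − 0.55670)/0.01854 = -0.02305/0.01854 = -1.243.
p-value = 2·P(Z > 1.243) ≈ 0.2137; since p > α = 0.01, fail to reject H₀.

z = -1.243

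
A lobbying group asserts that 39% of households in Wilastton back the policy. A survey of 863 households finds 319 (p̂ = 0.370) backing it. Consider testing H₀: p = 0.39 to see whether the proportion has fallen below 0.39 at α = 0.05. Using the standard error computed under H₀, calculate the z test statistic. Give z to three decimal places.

p̂ = 319/863 ≈ 0.369641.
Under H₀, SE = √(0.39·0.61/863) = √(0.000275666) = 0.016603.
z = (0.369641 − 0.39)/0.016603 = -0.020359/0.016603 = -1.226.
p-value = P(Z < -1.226) ≈ 0.1101. With α = 0.05, fail to reject H₀.

z = -1.226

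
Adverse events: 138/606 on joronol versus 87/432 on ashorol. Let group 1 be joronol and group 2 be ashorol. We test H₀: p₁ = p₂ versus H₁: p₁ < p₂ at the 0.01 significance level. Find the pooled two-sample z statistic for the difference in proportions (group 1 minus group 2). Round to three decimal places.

z = 1.015

p̂₁ = 138/606 = 0.22772, p̂₂ = 87/432 = 0.20139.
Pooled p̂ = (138+87)/(606+432) = 225/1038 = 0.21676.
SE = √(p̂(1−p̂)(1/n₁+1/n₂)) = √(0.21676·0.78324·0.00396498) = √(0.000673162) = 0.02595.
z = (0.22772 − 0.20139)/0.02595 = 0.02633/0.02595 = 1.015.
p-value = P(Z < 1.015) ≈ 0.8449; since p > α = 0.01, fail to reject H₀.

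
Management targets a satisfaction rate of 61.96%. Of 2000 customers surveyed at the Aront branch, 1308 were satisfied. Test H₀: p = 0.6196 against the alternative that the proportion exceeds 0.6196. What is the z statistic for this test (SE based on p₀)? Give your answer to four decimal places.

z = 3.1688

p̂ = 1308/2000 ≈ 0.654000.
Under H₀, SE = √(0.6196·0.3804/2000) = √(0.000117848) = 0.010856.
z = (0.654000 − 0.6196)/0.010856 = 0.034400/0.010856 = 3.1688.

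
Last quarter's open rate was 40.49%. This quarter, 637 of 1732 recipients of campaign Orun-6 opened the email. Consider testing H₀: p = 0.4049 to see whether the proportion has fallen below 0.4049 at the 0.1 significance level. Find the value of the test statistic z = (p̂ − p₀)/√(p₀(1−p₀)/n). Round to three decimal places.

z = -3.147

p̂ = 637/1732 = 0.367783.
SE = √(p₀(1−p₀)/n) = √(0.24096/1732) = 0.011795.
z = (0.367783 − 0.4049)/0.011795 = -0.037117/0.011795 = -3.147.
p-value = P(Z < -3.147) ≈ 0.0008; since p < α = 0.1, reject H₀.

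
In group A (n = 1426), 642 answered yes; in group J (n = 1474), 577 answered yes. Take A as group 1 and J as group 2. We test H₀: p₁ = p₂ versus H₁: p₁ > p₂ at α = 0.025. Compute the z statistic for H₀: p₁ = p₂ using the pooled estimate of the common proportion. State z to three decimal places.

z = 3.205

p̂₁ = 642/1426 ≈ 0.450210, p̂₂ = 577/1474 ≈ 0.391452.
Pooled p̂ = (642+577)/(1426+1474) = 1219/2900 = 0.420345.
SE = √(p̂(1−p̂)(1/n₁+1/n₂)) = √(0.420345·0.579655·0.00137969) = √(0.000336168) = 0.018335.
z = (0.450210 − 0.391452)/0.018335 = 0.058758/0.018335 = 3.205.
p-value = P(Z > 3.205) ≈ 0.0007; since p < α = 0.025, reject H₀.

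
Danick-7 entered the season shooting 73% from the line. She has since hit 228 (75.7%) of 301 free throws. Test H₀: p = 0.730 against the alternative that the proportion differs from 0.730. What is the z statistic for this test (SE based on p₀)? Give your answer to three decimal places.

p̂ = 228/301 = 0.75748.
SE = √(p₀(1−p₀)/n) = √(0.1971/301) = 0.02559.
z = (0.75748 − 0.73)/0.02559 = 0.02748/0.02559 = 1.074.
p-value = 2·P(Z > 1.074) ≈ 0.2830.

z = 1.074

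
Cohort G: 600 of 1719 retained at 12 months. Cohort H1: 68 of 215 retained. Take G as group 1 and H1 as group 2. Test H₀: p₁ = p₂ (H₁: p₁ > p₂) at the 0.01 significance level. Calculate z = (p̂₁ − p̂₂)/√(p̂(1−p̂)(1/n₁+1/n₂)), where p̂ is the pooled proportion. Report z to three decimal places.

z = 0.952

p̂₁ = 600/1719 ≈ 0.34904, p̂₂ = 68/215 ≈ 0.31628.
Pooled p̂ = (600+68)/(1719+215) = 668/1934 = 0.34540.
SE = √(p̂(1−p̂)(1/n₁+1/n₂)) = √(0.34540·0.65460·0.0052329) = √(0.00118315) = 0.03440.
z = (0.34904 − 0.31628)/0.03440 = 0.03276/0.03440 = 0.952.
p-value = P(Z > 0.952) ≈ 0.1704. With α = 0.01, fail to reject H₀.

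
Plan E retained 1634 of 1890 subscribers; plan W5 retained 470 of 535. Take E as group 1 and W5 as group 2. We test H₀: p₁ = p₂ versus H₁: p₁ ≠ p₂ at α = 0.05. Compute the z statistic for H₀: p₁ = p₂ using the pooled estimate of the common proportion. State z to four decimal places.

p̂₁ = 1634/1890 ≈ 0.8645503, p̂₂ = 470/535 ≈ 0.8785047.
Pooled p̂ = (1634+470)/(1890+535) = 2104/2425 = 0.8676289.
SE = √(p̂(1−p̂)(1/n₁+1/n₂)) = √(0.8676289·0.1323711·0.00239826) = √(0.000275438) = 0.0165963.
z = (0.8645503 − 0.8785047)/0.0165963 = -0.0139544/0.0165963 = -0.8408.
Two-sided p-value ≈ 2·Φ(−0.841) = 0.4005. With α = 0.05, fail to reject H₀.

z = -0.8408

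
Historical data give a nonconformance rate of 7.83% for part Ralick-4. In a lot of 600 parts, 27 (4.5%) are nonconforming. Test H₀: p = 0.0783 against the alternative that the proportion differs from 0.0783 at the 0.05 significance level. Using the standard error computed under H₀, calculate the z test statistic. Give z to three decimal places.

p̂ = 27/600 = 0.04500.
Under H₀, SE = √(0.0783·0.9217/600) = √(0.000120282) = 0.01097.
z = (0.04500 − 0.0783)/0.01097 = -0.03330/0.01097 = -3.036.
Two-sided p-value ≈ 2·Φ(−3.036) = 0.0024, so at α = 0.05 we reject H₀.

z = -3.036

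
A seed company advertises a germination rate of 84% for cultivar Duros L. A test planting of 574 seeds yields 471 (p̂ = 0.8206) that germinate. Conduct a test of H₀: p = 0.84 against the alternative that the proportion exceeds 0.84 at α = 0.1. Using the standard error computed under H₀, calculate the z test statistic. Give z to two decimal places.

z = -1.27

p̂ = 471/574 = 0.8206.
Under H₀, SE = √(0.84·0.16/574) = √(0.000234146) = 0.0153.
z = (0.8206 − 0.84)/0.0153 = -0.0194/0.0153 = -1.27.
p-value = P(Z > -1.271) ≈ 0.8981, so at α = 0.1 we fail to reject H₀.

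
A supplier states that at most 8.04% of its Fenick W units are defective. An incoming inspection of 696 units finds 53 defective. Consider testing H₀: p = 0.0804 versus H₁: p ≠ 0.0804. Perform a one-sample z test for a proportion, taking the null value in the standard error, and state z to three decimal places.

z = -0.412

p̂ = 53/696 ≈ 0.07615.
Standard error under H₀: √(0.0804×0.9196/696) = 0.01031.
z = (0.07615 − 0.0804)/0.01031 = -0.00425/0.01031 = -0.412.
Two-sided p-value ≈ 2·Φ(−0.412) = 0.6800.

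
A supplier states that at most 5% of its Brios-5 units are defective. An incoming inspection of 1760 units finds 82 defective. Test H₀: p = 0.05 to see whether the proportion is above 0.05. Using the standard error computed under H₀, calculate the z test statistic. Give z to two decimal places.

z = -0.66

p̂ = 82/1760 = 0.04659.
Under H₀, SE = √(0.05·0.95/1760) = √(2.69886e-05) = 0.00520.
z = (0.04659 − 0.05)/0.00520 = -0.00341/0.00520 = -0.66.
p-value = P(Z > -0.656) ≈ 0.7442.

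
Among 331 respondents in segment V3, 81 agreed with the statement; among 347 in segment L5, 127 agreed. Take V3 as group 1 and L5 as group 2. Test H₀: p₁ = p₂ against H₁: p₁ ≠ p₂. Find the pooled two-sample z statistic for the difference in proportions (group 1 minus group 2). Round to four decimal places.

z = -3.4230

p̂₁ = 81/331 = 0.244713, p̂₂ = 127/347 = 0.365994.
Pooled p̂ = (81+127)/(331+347) = 208/678 = 0.306785.
SE = √(0.212668 × 0.00590299) = 0.035431.
z = (0.244713 − 0.365994)/0.035431 = -0.121281/0.035431 = -3.4230.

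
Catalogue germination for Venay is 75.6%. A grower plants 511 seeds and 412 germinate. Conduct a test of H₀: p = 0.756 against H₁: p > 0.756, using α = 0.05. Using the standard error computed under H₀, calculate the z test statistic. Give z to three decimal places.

p̂ = 412/511 = 0.80626.
SE = √(p₀(1−p₀)/n) = √(0.18446/511) = 0.01900.
z = (0.80626 − 0.756)/0.01900 = 0.05026/0.01900 = 2.645.
p-value = P(Z > 2.645) ≈ 0.0041. With α = 0.05, reject H₀.

z = 2.645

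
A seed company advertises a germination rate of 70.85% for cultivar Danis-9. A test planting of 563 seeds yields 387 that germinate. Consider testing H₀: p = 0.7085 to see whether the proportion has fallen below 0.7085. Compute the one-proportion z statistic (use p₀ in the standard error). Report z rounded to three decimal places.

p̂ = 387/563 ≈ 0.68739.
Under H₀, SE = √(0.7085·0.2915/563) = √(0.000366834) = 0.01915.
z = (0.68739 − 0.7085)/0.01915 = -0.02111/0.01915 = -1.102.

z = -1.102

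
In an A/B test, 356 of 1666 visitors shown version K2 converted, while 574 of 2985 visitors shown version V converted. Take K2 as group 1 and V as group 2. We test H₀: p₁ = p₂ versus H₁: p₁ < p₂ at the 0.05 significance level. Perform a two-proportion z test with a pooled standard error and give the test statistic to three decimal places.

z = 1.749

p̂₁ = 356/1666 = 0.213685, p̂₂ = 574/2985 = 0.192295.
Pooled p̂ = (356+574)/(1666+2985) = 930/4651 = 0.199957.
SE = √(0.159974 × 0.000935248) = 0.012232.
z = (0.213685 − 0.192295)/0.012232 = 0.021390/0.012232 = 1.749.
p-value = P(Z < 1.749) ≈ 0.9598, so at α = 0.05 we fail to reject H₀.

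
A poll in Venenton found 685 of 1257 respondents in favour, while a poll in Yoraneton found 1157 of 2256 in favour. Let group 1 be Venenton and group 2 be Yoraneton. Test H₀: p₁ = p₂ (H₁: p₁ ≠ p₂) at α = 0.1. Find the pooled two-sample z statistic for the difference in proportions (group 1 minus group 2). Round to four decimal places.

p̂₁ = 685/1257 ≈ 0.5449483, p̂₂ = 1157/2256 ≈ 0.5128546.
Pooled p̂ = (685+1157)/(1257+2256) = 1842/3513 = 0.5243382.
SE = √(p̂(1−p̂)(1/n₁+1/n₂)) = √(0.5243382·0.4756618·0.00123881) = √(0.000308968) = 0.0175775.
z = (0.5449483 − 0.5128546)/0.0175775 = 0.0320937/0.0175775 = 1.8258.
p-value = 2·P(Z > 1.826) ≈ 0.0679. With α = 0.1, reject H₀.

z = 1.8258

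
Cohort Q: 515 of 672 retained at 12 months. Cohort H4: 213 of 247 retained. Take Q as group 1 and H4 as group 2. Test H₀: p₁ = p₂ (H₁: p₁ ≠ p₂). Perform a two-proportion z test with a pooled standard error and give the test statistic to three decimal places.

z = -3.179

p̂₁ = 515/672 ≈ 0.76637, p̂₂ = 213/247 ≈ 0.86235.
Pooled p̂ = (515+213)/(672+247) = 728/919 = 0.79217.
SE = √(0.164639 × 0.00553668) = 0.03019.
z = (0.76637 − 0.86235)/0.03019 = -0.09598/0.03019 = -3.179.
p-value = 2·P(Z > 3.179) ≈ 0.0015.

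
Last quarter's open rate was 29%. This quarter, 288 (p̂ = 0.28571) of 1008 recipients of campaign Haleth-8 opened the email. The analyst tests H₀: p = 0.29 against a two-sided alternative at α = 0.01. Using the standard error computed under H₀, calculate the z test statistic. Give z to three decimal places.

p̂ = 288/1008 = 0.28571.
SE = √(p₀(1−p₀)/n) = √(0.2059/1008) = 0.01429.
z = (0.28571 − 0.29)/0.01429 = -0.00429/0.01429 = -0.300.
p-value = 2·P(Z > 0.300) ≈ 0.7643; since p > α = 0.01, fail to reject H₀.

z = -0.300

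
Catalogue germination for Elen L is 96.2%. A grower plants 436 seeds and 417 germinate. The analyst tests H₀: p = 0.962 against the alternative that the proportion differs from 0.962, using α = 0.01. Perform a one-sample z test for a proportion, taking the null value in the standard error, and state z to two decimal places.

z = -0.61

p̂ = 417/436 = 0.9564.
Standard error under H₀: √(0.962×0.038/436) = 0.0092.
z = (0.9564 − 0.962)/0.0092 = -0.0056/0.0092 = -0.61.
p-value = 2·P(Z > 0.609) ≈ 0.5424, so at α = 0.01 we fail to reject H₀.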